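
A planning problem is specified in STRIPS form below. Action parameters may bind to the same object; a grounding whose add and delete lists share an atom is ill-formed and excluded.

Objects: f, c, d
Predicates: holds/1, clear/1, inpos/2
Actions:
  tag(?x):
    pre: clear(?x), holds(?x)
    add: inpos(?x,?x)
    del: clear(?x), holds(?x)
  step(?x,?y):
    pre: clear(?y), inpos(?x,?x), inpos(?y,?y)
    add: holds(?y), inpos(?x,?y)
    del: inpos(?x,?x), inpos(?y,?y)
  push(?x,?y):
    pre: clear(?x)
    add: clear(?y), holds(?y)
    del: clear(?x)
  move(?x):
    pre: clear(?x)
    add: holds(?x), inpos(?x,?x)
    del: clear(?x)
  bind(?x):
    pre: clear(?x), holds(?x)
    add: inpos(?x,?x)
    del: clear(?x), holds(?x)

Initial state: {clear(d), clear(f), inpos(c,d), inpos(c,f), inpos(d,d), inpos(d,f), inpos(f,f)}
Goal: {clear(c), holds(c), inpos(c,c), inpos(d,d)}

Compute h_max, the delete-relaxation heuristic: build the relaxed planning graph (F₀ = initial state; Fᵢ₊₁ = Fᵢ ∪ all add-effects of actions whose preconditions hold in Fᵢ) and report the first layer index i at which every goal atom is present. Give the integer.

2

F0 = init (7 atoms)
F1 = F0 ∪ {clear(c), holds(c), holds(d), holds(f), inpos(f,d)}  (12 atoms)
F2 = F1 ∪ {inpos(c,c)}  (13 atoms)
goal ⊆ F2  ⇒  h_max = 2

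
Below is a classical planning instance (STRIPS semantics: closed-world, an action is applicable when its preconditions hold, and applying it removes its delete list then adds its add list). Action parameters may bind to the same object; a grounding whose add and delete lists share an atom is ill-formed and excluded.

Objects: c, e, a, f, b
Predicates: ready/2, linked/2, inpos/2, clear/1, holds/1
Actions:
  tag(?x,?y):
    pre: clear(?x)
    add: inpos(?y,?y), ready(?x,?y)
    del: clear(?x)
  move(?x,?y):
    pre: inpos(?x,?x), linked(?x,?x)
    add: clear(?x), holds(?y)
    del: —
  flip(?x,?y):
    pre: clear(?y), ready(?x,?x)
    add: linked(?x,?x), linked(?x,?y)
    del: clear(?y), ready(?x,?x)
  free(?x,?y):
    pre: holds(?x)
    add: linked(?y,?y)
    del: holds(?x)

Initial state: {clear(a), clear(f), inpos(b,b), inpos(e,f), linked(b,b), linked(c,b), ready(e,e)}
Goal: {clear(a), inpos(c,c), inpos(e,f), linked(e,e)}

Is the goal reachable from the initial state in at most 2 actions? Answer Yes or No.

1. tag(f,c)  →  {clear(a), inpos(b,b), inpos(c,c), inpos(e,f), linked(b,b), linked(c,b), ready(e,e), ready(f,c)}
2. move(b,c)  →  {clear(a), clear(b), holds(c), inpos(b,b), inpos(c,c), inpos(e,f), linked(b,b), linked(c,b), ready(e,e), ready(f,c)}
3. flip(e,b)  →  {clear(a), holds(c), inpos(b,b), inpos(c,c), inpos(e,f), linked(b,b), linked(c,b), linked(e,b), linked(e,e), ready(f,c)}
optimal plan length = 3; 3 > 2

No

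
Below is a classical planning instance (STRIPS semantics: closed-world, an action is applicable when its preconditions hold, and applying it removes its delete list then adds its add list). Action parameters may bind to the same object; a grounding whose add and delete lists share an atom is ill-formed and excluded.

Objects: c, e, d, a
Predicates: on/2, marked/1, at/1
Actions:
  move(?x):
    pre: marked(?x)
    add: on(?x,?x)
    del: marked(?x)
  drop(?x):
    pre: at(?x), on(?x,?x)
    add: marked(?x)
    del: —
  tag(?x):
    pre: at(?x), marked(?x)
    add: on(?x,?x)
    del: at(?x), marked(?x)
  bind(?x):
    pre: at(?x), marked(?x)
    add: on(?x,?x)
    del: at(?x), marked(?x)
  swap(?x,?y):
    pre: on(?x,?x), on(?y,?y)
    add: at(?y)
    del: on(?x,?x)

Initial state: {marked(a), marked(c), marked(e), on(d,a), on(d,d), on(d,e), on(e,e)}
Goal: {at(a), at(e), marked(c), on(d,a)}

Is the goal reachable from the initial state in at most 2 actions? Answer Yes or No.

1. move(a)  →  {marked(c), marked(e), on(a,a), on(d,a), on(d,d), on(d,e), on(e,e)}
2. swap(e,e)  →  {at(e), marked(c), marked(e), on(a,a), on(d,a), on(d,d), on(d,e)}
3. swap(d,a)  →  {at(a), at(e), marked(c), marked(e), on(a,a), on(d,a), on(d,e)}
optimal plan length = 3; 3 > 2

No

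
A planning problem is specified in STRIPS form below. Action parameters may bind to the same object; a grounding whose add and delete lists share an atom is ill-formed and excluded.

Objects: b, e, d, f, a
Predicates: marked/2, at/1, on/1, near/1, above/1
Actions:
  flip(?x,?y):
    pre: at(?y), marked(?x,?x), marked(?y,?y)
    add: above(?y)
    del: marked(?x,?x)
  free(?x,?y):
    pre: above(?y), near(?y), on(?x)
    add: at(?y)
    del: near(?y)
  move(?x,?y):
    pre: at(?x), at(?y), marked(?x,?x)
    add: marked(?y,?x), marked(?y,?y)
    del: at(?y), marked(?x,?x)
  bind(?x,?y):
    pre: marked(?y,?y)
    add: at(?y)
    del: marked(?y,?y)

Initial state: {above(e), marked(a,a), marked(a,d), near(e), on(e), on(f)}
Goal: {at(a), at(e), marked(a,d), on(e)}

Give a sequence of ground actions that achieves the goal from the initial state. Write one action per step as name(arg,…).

free(e,e); bind(b,a)

1. free(e,e)  →  {above(e), at(e), marked(a,a), marked(a,d), on(e), on(f)}
2. bind(b,a)  →  {above(e), at(a), at(e), marked(a,d), on(e), on(f)}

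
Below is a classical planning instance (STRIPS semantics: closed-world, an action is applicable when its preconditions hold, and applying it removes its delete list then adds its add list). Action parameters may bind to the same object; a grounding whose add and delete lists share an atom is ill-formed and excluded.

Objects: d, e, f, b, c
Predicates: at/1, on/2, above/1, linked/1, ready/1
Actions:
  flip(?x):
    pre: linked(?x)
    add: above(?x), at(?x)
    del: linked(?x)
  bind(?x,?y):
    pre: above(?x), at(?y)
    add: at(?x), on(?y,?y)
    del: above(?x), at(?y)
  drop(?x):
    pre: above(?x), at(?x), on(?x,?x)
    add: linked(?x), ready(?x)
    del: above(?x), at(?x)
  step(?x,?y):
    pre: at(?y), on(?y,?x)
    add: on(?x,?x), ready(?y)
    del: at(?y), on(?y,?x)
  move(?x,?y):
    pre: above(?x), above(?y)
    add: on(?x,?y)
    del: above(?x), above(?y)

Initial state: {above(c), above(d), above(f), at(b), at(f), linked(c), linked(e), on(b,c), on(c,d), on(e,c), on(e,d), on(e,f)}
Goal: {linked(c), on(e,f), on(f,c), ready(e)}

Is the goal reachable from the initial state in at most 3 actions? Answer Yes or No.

1. flip(e)  →  {above(c), above(d), above(e), above(f), at(b), at(e), at(f), linked(c), on(b,c), on(c,d), on(e,c), on(e,d), on(e,f)}
2. step(d,e)  →  {above(c), above(d), above(e), above(f), at(b), at(f), linked(c), on(b,c), on(c,d), on(d,d), on(e,c), on(e,f), ready(e)}
3. move(f,c)  →  {above(d), above(e), at(b), at(f), linked(c), on(b,c), on(c,d), on(d,d), on(e,c), on(e,f), on(f,c), ready(e)}
optimal plan length = 3; 3 ≤ 3

Yes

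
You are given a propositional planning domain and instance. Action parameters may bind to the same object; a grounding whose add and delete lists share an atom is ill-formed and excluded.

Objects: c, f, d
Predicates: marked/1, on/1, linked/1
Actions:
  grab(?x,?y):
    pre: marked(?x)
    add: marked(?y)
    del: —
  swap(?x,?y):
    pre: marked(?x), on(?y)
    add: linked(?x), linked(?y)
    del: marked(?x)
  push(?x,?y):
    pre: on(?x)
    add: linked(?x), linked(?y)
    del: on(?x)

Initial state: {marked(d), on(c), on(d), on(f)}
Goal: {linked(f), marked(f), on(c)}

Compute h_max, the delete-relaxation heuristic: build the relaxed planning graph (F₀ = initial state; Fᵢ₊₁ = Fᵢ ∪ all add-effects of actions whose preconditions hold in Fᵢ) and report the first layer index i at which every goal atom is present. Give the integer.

F0 = init (4 atoms)
F1 = F0 ∪ {linked(c), linked(d), linked(f), marked(c), marked(f)}  (9 atoms)
goal ⊆ F1  ⇒  h_max = 1

1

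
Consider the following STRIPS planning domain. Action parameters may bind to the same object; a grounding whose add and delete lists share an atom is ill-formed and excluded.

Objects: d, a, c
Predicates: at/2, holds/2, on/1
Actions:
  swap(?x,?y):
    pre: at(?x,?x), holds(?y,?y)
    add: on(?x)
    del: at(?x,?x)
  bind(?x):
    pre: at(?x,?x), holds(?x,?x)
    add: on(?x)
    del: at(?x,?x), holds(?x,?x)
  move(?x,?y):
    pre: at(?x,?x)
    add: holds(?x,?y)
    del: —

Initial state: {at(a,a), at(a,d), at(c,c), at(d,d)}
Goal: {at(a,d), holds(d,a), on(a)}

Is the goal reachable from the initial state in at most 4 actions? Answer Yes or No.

Yes

1. move(d,d)  →  {at(a,a), at(a,d), at(c,c), at(d,d), holds(d,d)}
2. swap(a,d)  →  {at(a,d), at(c,c), at(d,d), holds(d,d), on(a)}
3. move(d,a)  →  {at(a,d), at(c,c), at(d,d), holds(d,a), holds(d,d), on(a)}
optimal plan length = 3; 3 ≤ 4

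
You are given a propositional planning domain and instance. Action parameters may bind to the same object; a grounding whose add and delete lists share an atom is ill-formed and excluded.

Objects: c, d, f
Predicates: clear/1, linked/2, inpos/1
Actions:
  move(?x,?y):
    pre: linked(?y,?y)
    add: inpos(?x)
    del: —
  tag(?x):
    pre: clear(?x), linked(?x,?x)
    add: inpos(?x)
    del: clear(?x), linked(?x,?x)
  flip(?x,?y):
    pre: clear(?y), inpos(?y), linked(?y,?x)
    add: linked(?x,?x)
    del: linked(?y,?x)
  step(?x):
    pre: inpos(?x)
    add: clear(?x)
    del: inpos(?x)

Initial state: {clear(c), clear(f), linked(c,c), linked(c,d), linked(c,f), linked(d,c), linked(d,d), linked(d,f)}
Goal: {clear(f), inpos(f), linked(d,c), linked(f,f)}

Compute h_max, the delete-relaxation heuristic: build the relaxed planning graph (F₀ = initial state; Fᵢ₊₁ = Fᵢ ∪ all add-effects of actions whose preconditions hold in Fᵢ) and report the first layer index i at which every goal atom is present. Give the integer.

2

F0 = init (8 atoms)
F1 = F0 ∪ {inpos(c), inpos(d), inpos(f)}  (11 atoms)
F2 = F1 ∪ {clear(d), linked(f,f)}  (13 atoms)
goal ⊆ F2  ⇒  h_max = 2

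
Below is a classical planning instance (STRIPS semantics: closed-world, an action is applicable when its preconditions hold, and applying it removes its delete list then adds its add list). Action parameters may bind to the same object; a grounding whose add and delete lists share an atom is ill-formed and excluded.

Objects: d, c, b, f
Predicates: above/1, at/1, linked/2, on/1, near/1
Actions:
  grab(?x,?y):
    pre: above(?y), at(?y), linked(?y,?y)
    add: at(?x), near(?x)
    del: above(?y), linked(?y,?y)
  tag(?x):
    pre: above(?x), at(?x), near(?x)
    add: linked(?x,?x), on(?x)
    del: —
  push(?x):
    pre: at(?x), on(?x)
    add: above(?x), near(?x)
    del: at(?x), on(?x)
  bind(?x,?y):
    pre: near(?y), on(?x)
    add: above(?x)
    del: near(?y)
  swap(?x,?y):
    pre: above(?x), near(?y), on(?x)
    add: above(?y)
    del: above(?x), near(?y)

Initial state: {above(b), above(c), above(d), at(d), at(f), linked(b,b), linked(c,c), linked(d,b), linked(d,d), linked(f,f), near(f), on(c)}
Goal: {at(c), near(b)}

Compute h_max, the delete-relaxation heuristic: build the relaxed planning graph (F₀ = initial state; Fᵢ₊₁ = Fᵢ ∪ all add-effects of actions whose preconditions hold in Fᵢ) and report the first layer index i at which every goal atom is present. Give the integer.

F0 = init (12 atoms)
F1 = F0 ∪ {above(f), at(b), at(c), near(b), near(c), near(d)}  (18 atoms)
goal ⊆ F1  ⇒  h_max = 1

1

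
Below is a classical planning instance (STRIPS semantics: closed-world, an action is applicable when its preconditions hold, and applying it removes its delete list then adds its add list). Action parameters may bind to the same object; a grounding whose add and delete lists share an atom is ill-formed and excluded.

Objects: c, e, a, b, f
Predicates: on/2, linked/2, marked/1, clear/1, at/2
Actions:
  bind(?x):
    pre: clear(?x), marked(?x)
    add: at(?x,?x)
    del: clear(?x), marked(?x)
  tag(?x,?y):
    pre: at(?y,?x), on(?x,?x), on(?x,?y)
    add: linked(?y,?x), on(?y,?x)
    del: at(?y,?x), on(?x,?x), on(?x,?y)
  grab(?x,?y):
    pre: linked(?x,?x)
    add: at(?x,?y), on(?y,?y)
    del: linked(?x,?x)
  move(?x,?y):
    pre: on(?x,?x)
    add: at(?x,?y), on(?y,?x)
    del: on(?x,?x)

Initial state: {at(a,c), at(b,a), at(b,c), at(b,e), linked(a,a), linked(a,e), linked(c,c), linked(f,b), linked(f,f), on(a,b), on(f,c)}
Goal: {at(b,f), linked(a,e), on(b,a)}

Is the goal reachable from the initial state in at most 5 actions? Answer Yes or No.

1. grab(c,a)  →  {at(a,c), at(b,a), at(b,c), at(b,e), at(c,a), linked(a,a), linked(a,e), linked(f,b), linked(f,f), on(a,a), on(a,b), on(f,c)}
2. tag(a,b)  →  {at(a,c), at(b,c), at(b,e), at(c,a), linked(a,a), linked(a,e), linked(b,a), linked(f,b), linked(f,f), on(b,a), on(f,c)}
3. grab(a,b)  →  {at(a,b), at(a,c), at(b,c), at(b,e), at(c,a), linked(a,e), linked(b,a), linked(f,b), linked(f,f), on(b,a), on(b,b), on(f,c)}
4. move(b,f)  →  {at(a,b), at(a,c), at(b,c), at(b,e), at(b,f), at(c,a), linked(a,e), linked(b,a), linked(f,b), linked(f,f), on(b,a), on(f,b), on(f,c)}
optimal plan length = 4; 4 ≤ 5

Yes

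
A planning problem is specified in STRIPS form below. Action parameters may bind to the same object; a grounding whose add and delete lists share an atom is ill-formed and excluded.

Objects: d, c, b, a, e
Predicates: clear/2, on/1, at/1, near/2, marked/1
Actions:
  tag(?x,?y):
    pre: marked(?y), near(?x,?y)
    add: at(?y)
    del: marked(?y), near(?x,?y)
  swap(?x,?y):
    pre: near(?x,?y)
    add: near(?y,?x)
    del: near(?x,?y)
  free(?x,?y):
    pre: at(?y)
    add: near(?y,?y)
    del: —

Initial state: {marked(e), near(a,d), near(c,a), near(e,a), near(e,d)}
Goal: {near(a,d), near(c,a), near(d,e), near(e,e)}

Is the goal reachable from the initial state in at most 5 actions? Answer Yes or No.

1. swap(e,d)  →  {marked(e), near(a,d), near(c,a), near(d,e), near(e,a)}
2. swap(e,a)  →  {marked(e), near(a,d), near(a,e), near(c,a), near(d,e)}
3. tag(a,e)  →  {at(e), near(a,d), near(c,a), near(d,e)}
4. free(d,e)  →  {at(e), near(a,d), near(c,a), near(d,e), near(e,e)}
optimal plan length = 4; 4 ≤ 5

Yes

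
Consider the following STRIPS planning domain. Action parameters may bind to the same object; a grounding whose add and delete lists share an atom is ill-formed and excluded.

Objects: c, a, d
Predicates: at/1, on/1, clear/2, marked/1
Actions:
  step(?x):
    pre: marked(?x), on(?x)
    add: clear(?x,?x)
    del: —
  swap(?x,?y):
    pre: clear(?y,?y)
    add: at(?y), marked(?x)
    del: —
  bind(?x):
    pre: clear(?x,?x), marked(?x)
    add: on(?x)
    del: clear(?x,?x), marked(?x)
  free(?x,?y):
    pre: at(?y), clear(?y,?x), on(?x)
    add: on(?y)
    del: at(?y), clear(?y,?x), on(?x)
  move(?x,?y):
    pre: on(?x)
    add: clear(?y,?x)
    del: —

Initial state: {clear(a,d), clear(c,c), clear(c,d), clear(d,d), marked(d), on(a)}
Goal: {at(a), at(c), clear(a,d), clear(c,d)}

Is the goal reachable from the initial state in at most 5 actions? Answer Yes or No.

Yes

1. swap(c,c)  →  {at(c), clear(a,d), clear(c,c), clear(c,d), clear(d,d), marked(c), marked(d), on(a)}
2. move(a,a)  →  {at(c), clear(a,a), clear(a,d), clear(c,c), clear(c,d), clear(d,d), marked(c), marked(d), on(a)}
3. swap(c,a)  →  {at(a), at(c), clear(a,a), clear(a,d), clear(c,c), clear(c,d), clear(d,d), marked(c), marked(d), on(a)}
optimal plan length = 3; 3 ≤ 5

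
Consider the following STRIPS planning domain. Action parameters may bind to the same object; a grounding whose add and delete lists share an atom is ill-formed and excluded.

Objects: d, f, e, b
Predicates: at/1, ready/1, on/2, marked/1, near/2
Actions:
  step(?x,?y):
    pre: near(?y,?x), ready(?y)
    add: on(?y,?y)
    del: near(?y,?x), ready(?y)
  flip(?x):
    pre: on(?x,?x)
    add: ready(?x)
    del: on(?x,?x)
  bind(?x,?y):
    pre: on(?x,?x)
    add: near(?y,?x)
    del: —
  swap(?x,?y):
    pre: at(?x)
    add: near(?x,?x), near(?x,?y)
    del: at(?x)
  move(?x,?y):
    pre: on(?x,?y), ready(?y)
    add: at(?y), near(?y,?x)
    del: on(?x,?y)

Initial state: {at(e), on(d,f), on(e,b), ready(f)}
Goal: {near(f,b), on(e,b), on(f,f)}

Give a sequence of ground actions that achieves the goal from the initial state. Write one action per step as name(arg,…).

1. move(d,f)  →  {at(e), at(f), near(f,d), on(e,b), ready(f)}
2. step(d,f)  →  {at(e), at(f), on(e,b), on(f,f)}
3. swap(f,b)  →  {at(e), near(f,b), near(f,f), on(e,b), on(f,f)}

move(d,f); step(d,f); swap(f,b)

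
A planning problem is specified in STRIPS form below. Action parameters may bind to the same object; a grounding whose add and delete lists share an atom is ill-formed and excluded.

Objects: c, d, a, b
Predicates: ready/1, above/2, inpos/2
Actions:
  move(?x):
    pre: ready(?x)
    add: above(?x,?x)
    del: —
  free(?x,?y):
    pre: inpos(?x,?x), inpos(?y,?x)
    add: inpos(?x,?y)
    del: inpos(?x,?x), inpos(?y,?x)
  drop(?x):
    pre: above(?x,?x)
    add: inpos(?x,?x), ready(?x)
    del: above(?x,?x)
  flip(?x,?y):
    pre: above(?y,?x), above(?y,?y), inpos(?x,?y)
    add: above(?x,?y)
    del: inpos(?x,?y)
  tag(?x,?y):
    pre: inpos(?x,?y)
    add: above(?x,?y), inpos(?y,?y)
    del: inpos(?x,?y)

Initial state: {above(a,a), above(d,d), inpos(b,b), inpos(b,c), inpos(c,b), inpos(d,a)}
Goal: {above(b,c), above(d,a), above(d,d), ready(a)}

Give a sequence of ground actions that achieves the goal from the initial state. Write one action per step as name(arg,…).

1. drop(a)  →  {above(d,d), inpos(a,a), inpos(b,b), inpos(b,c), inpos(c,b), inpos(d,a), ready(a)}
2. tag(d,a)  →  {above(d,a), above(d,d), inpos(a,a), inpos(b,b), inpos(b,c), inpos(c,b), ready(a)}
3. tag(b,c)  →  {above(b,c), above(d,a), above(d,d), inpos(a,a), inpos(b,b), inpos(c,b), inpos(c,c), ready(a)}

drop(a); tag(d,a); tag(b,c)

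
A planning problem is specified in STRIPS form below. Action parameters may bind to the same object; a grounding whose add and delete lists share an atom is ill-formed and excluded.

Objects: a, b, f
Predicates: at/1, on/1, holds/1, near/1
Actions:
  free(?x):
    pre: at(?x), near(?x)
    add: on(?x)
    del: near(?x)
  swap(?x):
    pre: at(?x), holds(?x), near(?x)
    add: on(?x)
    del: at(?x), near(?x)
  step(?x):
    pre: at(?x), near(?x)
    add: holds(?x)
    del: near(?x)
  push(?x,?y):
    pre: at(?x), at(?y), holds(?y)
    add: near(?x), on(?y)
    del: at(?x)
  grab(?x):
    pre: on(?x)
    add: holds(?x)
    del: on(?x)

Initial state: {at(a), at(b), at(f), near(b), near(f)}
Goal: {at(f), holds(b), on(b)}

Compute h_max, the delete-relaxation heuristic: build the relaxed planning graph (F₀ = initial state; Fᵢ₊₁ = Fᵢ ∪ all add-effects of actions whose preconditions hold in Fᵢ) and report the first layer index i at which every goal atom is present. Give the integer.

1

F0 = init (5 atoms)
F1 = F0 ∪ {holds(b), holds(f), on(b), on(f)}  (9 atoms)
goal ⊆ F1  ⇒  h_max = 1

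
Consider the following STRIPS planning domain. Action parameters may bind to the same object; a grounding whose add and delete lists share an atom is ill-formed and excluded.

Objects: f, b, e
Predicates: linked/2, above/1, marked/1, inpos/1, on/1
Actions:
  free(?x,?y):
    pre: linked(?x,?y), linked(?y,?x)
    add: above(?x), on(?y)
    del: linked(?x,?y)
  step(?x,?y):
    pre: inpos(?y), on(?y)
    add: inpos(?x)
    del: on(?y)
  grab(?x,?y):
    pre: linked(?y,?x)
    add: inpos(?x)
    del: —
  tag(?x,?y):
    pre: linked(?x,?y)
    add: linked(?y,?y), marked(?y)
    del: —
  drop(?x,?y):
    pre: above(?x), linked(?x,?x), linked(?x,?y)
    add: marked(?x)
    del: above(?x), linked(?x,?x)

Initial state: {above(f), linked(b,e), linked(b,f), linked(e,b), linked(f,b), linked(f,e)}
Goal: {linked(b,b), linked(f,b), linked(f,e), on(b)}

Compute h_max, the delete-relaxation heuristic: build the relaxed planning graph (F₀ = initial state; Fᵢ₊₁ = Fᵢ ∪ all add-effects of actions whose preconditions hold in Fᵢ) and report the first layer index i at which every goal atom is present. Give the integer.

1

F0 = init (6 atoms)
F1 = F0 ∪ {above(b), above(e), inpos(b), inpos(e), inpos(f), linked(b,b), linked(e,e), linked(f,f), marked(b), marked(e), marked(f), on(b), on(e), on(f)}  (20 atoms)
goal ⊆ F1  ⇒  h_max = 1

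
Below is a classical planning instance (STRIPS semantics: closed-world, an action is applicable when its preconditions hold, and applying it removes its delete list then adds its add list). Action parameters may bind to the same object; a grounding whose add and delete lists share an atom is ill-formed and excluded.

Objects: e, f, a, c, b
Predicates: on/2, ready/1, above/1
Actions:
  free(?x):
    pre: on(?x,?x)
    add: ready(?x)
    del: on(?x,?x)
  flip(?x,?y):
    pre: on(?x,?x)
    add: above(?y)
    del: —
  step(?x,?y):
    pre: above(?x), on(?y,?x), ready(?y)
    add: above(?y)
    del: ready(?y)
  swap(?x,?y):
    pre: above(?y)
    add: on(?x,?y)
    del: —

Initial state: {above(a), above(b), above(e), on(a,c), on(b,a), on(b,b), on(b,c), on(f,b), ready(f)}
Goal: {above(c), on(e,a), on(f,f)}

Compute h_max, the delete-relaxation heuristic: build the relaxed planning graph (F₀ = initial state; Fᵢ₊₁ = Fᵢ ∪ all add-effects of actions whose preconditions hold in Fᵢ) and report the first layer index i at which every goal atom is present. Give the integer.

2

F0 = init (9 atoms)
F1 = F0 ∪ {above(c), above(f), on(a,a), on(a,b), on(a,e), on(b,e), on(c,a), on(c,b), on(c,e), on(e,a), on(e,b), on(e,e), on(f,a), on(f,e), ready(b)}  (24 atoms)
F2 = F1 ∪ {on(a,f), on(b,f), on(c,c), on(c,f), on(e,c), on(e,f), on(f,c), on(f,f), ready(a), ready(e)}  (34 atoms)
goal ⊆ F2  ⇒  h_max = 2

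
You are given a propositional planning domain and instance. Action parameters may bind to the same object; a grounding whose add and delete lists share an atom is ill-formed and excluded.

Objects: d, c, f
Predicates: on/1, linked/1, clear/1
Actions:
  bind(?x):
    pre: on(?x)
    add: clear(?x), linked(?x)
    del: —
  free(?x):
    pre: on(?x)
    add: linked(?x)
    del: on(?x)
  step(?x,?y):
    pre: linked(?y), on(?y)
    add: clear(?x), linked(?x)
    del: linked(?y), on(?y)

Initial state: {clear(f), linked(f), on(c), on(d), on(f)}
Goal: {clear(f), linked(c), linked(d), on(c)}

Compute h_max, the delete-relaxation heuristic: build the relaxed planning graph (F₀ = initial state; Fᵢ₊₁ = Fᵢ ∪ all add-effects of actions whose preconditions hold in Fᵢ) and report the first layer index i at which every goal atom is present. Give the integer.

F0 = init (5 atoms)
F1 = F0 ∪ {clear(c), clear(d), linked(c), linked(d)}  (9 atoms)
goal ⊆ F1  ⇒  h_max = 1

1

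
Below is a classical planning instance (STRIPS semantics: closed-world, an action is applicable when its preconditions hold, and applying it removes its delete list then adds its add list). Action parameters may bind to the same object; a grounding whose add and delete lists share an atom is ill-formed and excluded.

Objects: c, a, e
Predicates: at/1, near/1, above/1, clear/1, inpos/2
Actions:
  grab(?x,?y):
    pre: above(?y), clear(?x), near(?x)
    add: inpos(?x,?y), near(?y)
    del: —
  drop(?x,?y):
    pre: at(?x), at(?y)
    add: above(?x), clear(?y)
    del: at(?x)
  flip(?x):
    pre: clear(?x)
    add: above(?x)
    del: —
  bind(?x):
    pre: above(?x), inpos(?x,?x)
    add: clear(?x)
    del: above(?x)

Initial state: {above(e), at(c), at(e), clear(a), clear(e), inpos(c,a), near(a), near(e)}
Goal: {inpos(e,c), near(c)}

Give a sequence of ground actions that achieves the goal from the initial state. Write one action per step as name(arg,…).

drop(c,c); grab(e,c)

1. drop(c,c)  →  {above(c), above(e), at(e), clear(a), clear(c), clear(e), inpos(c,a), near(a), near(e)}
2. grab(e,c)  →  {above(c), above(e), at(e), clear(a), clear(c), clear(e), inpos(c,a), inpos(e,c), near(a), near(c), near(e)}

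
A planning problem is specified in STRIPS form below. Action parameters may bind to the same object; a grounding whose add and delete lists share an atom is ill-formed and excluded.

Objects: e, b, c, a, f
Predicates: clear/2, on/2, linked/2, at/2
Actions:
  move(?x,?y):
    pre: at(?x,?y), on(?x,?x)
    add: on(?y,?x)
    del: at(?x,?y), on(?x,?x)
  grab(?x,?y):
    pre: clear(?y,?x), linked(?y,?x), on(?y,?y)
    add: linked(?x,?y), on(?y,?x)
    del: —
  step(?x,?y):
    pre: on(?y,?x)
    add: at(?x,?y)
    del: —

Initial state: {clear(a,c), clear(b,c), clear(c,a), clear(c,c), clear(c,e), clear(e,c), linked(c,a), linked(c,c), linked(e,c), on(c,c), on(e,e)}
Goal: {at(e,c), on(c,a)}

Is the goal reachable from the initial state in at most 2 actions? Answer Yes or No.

1. grab(c,e)  →  {clear(a,c), clear(b,c), clear(c,a), clear(c,c), clear(c,e), clear(e,c), linked(c,a), linked(c,c), linked(c,e), linked(e,c), on(c,c), on(e,c), on(e,e)}
2. grab(e,c)  →  {clear(a,c), clear(b,c), clear(c,a), clear(c,c), clear(c,e), clear(e,c), linked(c,a), linked(c,c), linked(c,e), linked(e,c), on(c,c), on(c,e), on(e,c), on(e,e)}
3. grab(a,c)  →  {clear(a,c), clear(b,c), clear(c,a), clear(c,c), clear(c,e), clear(e,c), linked(a,c), linked(c,a), linked(c,c), linked(c,e), linked(e,c), on(c,a), on(c,c), on(c,e), on(e,c), on(e,e)}
4. step(e,c)  →  {at(e,c), clear(a,c), clear(b,c), clear(c,a), clear(c,c), clear(c,e), clear(e,c), linked(a,c), linked(c,a), linked(c,c), linked(c,e), linked(e,c), on(c,a), on(c,c), on(c,e), on(e,c), on(e,e)}
optimal plan length = 4; 4 > 2

No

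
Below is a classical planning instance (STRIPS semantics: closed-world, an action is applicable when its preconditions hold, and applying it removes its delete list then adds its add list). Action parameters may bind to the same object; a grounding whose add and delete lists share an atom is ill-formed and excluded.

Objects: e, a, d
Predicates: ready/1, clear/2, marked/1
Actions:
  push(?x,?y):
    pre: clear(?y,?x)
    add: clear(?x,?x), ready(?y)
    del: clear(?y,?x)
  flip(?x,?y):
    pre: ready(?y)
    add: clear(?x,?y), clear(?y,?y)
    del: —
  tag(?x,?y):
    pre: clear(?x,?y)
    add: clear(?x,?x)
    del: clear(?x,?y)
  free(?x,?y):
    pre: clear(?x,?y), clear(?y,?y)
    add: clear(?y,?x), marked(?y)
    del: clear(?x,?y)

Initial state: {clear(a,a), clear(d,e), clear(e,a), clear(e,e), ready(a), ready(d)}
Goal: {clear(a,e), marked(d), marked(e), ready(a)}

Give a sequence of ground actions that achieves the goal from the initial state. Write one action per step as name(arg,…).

1. flip(e,d)  →  {clear(a,a), clear(d,d), clear(d,e), clear(e,a), clear(e,d), clear(e,e), ready(a), ready(d)}
2. free(e,a)  →  {clear(a,a), clear(a,e), clear(d,d), clear(d,e), clear(e,d), clear(e,e), marked(a), ready(a), ready(d)}
3. free(e,d)  →  {clear(a,a), clear(a,e), clear(d,d), clear(d,e), clear(e,e), marked(a), marked(d), ready(a), ready(d)}
4. free(d,e)  →  {clear(a,a), clear(a,e), clear(d,d), clear(e,d), clear(e,e), marked(a), marked(d), marked(e), ready(a), ready(d)}

flip(e,d); free(e,a); free(e,d); free(d,e)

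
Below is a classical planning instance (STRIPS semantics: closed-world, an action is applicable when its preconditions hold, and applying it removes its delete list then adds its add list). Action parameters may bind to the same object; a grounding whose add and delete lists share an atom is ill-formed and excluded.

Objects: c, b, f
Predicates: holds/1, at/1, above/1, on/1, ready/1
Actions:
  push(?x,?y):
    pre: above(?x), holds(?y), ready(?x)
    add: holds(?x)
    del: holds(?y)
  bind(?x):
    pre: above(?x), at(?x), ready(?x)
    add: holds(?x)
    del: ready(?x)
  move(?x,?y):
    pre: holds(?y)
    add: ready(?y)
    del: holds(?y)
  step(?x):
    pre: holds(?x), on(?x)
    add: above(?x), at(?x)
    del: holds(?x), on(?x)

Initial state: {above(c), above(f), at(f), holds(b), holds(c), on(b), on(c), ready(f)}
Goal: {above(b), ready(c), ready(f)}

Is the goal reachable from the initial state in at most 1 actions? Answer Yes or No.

1. move(c,c)  →  {above(c), above(f), at(f), holds(b), on(b), on(c), ready(c), ready(f)}
2. step(b)  →  {above(b), above(c), above(f), at(b), at(f), on(c), ready(c), ready(f)}
optimal plan length = 2; 2 > 1

No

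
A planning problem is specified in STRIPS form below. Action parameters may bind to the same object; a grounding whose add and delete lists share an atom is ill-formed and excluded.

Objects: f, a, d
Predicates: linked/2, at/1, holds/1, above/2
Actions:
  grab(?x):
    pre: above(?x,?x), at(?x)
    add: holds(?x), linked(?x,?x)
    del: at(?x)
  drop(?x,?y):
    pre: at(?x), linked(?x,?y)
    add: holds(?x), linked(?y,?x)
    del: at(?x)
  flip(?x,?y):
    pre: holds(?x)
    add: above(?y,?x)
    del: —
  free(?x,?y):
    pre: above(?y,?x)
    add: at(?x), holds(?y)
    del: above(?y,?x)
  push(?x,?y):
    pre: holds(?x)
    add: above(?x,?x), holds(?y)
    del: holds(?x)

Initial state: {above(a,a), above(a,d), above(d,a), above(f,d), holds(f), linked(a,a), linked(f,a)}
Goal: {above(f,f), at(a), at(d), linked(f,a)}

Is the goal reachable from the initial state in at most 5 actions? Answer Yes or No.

Yes

1. flip(f,f)  →  {above(a,a), above(a,d), above(d,a), above(f,d), above(f,f), holds(f), linked(a,a), linked(f,a)}
2. free(a,a)  →  {above(a,d), above(d,a), above(f,d), above(f,f), at(a), holds(a), holds(f), linked(a,a), linked(f,a)}
3. free(d,f)  →  {above(a,d), above(d,a), above(f,f), at(a), at(d), holds(a), holds(f), linked(a,a), linked(f,a)}
optimal plan length = 3; 3 ≤ 5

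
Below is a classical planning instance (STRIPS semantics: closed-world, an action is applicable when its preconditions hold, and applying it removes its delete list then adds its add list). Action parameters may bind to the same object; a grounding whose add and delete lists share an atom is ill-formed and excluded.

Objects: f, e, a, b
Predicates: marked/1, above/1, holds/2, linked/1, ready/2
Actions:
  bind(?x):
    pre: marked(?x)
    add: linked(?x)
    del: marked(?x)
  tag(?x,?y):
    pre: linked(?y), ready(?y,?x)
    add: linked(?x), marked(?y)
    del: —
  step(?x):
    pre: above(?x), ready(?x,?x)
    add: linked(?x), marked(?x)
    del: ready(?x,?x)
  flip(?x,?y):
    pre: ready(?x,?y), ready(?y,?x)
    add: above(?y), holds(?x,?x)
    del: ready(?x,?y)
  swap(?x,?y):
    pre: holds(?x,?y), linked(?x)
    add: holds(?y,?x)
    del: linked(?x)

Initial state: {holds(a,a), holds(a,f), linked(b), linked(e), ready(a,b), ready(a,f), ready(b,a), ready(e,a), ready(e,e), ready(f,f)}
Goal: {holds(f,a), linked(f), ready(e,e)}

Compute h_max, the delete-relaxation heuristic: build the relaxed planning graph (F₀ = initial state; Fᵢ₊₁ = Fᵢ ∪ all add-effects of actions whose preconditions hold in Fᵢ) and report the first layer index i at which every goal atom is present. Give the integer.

F0 = init (10 atoms)
F1 = F0 ∪ {above(a), above(b), above(e), above(f), holds(b,b), holds(e,e), holds(f,f), linked(a), marked(b), marked(e)}  (20 atoms)
F2 = F1 ∪ {holds(f,a), linked(f), marked(a), marked(f)}  (24 atoms)
goal ⊆ F2  ⇒  h_max = 2

2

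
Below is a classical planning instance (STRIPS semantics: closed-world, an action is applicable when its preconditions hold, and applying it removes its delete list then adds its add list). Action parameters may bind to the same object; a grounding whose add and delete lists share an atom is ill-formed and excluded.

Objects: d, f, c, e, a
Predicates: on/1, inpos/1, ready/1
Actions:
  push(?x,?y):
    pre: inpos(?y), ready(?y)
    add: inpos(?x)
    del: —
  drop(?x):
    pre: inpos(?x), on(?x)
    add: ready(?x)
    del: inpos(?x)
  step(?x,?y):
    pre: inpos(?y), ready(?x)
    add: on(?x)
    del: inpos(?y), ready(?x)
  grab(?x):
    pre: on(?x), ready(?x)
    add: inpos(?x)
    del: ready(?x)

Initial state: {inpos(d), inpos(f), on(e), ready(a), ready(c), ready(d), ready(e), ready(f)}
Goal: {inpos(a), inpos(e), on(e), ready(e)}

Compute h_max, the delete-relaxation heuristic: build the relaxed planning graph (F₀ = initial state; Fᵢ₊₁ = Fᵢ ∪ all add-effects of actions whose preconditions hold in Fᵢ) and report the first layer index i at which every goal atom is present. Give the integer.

F0 = init (8 atoms)
F1 = F0 ∪ {inpos(a), inpos(c), inpos(e), on(a), on(c), on(d), on(f)}  (15 atoms)
goal ⊆ F1  ⇒  h_max = 1

1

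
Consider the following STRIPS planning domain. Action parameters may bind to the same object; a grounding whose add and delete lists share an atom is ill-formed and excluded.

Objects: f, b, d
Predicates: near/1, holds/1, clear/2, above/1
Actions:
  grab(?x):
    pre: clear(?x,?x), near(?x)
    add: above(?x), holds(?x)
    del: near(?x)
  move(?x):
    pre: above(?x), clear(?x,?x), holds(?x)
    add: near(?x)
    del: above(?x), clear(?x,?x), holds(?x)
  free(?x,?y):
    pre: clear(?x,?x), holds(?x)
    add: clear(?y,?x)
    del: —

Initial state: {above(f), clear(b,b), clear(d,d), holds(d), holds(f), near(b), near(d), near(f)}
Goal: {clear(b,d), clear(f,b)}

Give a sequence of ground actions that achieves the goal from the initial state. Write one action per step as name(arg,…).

1. grab(b)  →  {above(b), above(f), clear(b,b), clear(d,d), holds(b), holds(d), holds(f), near(d), near(f)}
2. free(b,f)  →  {above(b), above(f), clear(b,b), clear(d,d), clear(f,b), holds(b), holds(d), holds(f), near(d), near(f)}
3. free(d,b)  →  {above(b), above(f), clear(b,b), clear(b,d), clear(d,d), clear(f,b), holds(b), holds(d), holds(f), near(d), near(f)}

grab(b); free(b,f); free(d,b)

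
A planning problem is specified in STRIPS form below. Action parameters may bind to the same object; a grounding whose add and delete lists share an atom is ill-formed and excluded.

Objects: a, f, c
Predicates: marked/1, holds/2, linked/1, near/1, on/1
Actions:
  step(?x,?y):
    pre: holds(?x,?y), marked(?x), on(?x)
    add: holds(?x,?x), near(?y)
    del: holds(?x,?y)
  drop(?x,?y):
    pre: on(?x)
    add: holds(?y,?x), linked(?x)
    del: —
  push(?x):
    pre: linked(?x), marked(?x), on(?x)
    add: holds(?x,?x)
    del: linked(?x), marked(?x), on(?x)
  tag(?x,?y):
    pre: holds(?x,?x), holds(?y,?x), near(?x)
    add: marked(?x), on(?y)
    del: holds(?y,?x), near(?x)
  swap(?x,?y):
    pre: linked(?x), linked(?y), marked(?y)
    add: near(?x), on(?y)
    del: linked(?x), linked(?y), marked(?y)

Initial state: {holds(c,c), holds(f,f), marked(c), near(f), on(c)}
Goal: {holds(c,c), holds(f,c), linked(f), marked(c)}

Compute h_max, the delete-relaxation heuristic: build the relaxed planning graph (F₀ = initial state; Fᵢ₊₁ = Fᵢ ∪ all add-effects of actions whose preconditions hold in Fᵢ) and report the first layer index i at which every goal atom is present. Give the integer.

F0 = init (5 atoms)
F1 = F0 ∪ {holds(a,c), holds(f,c), linked(c), marked(f), on(f)}  (10 atoms)
F2 = F1 ∪ {holds(a,f), holds(c,f), linked(f), near(c)}  (14 atoms)
goal ⊆ F2  ⇒  h_max = 2

2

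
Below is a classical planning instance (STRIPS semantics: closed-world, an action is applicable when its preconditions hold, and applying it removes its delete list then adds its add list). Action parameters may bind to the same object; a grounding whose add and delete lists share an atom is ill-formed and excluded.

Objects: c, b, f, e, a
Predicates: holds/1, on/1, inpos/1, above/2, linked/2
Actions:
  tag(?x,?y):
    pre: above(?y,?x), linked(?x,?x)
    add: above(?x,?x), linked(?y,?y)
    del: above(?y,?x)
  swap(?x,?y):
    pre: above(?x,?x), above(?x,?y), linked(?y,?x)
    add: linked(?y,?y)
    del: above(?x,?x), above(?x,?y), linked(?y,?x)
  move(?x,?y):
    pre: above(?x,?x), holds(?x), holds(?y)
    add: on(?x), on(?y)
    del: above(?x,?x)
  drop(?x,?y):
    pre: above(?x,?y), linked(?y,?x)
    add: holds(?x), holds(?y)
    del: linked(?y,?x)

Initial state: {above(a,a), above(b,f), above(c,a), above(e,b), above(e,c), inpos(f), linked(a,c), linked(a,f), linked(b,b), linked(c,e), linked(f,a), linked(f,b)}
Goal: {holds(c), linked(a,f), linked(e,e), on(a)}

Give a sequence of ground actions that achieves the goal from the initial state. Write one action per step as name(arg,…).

1. tag(b,e)  →  {above(a,a), above(b,b), above(b,f), above(c,a), above(e,c), inpos(f), linked(a,c), linked(a,f), linked(b,b), linked(c,e), linked(e,e), linked(f,a), linked(f,b)}
2. drop(c,a)  →  {above(a,a), above(b,b), above(b,f), above(c,a), above(e,c), holds(a), holds(c), inpos(f), linked(a,f), linked(b,b), linked(c,e), linked(e,e), linked(f,a), linked(f,b)}
3. move(a,c)  →  {above(b,b), above(b,f), above(c,a), above(e,c), holds(a), holds(c), inpos(f), linked(a,f), linked(b,b), linked(c,e), linked(e,e), linked(f,a), linked(f,b), on(a), on(c)}

tag(b,e); drop(c,a); move(a,c)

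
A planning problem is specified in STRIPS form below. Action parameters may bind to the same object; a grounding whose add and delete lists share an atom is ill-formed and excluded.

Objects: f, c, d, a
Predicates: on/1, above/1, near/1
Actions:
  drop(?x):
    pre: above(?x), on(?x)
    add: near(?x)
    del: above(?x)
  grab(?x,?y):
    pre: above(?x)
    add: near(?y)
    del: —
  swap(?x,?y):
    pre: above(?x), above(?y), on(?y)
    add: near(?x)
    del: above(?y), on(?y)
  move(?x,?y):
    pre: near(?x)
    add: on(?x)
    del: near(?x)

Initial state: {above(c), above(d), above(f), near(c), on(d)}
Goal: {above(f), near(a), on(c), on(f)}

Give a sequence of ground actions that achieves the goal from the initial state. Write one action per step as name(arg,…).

1. grab(f,f)  →  {above(c), above(d), above(f), near(c), near(f), on(d)}
2. grab(f,a)  →  {above(c), above(d), above(f), near(a), near(c), near(f), on(d)}
3. move(f,f)  →  {above(c), above(d), above(f), near(a), near(c), on(d), on(f)}
4. move(c,f)  →  {above(c), above(d), above(f), near(a), on(c), on(d), on(f)}

grab(f,f); grab(f,a); move(f,f); move(c,f)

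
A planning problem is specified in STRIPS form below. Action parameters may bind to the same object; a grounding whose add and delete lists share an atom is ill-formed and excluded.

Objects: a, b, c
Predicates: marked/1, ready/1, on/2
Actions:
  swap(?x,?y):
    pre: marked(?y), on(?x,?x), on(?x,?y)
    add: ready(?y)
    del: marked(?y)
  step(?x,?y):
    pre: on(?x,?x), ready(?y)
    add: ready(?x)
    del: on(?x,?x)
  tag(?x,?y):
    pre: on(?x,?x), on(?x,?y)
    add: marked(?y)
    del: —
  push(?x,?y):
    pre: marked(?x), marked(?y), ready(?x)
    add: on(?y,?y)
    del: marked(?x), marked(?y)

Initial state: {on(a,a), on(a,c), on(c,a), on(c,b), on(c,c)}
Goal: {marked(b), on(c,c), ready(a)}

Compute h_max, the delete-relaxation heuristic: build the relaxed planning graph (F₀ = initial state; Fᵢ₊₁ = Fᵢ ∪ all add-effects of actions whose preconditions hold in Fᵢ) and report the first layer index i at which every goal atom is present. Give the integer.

F0 = init (5 atoms)
F1 = F0 ∪ {marked(a), marked(b), marked(c)}  (8 atoms)
F2 = F1 ∪ {ready(a), ready(b), ready(c)}  (11 atoms)
goal ⊆ F2  ⇒  h_max = 2

2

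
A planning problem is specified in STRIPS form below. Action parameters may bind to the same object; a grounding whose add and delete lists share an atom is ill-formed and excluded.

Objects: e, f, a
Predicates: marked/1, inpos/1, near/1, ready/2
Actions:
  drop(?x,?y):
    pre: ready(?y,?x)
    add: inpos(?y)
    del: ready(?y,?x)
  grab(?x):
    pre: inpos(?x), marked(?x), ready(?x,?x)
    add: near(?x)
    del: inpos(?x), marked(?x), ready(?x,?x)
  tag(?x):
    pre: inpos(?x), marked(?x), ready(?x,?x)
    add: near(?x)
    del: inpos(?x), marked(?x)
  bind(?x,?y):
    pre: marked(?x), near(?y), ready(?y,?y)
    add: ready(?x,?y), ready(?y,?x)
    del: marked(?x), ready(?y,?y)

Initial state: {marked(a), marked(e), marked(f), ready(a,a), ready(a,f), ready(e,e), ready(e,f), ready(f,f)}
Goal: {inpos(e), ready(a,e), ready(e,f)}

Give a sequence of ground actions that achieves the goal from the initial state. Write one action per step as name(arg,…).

drop(e,e); drop(f,a); tag(a); bind(e,a)

1. drop(e,e)  →  {inpos(e), marked(a), marked(e), marked(f), ready(a,a), ready(a,f), ready(e,f), ready(f,f)}
2. drop(f,a)  →  {inpos(a), inpos(e), marked(a), marked(e), marked(f), ready(a,a), ready(e,f), ready(f,f)}
3. tag(a)  →  {inpos(e), marked(e), marked(f), near(a), ready(a,a), ready(e,f), ready(f,f)}
4. bind(e,a)  →  {inpos(e), marked(f), near(a), ready(a,e), ready(e,a), ready(e,f), ready(f,f)}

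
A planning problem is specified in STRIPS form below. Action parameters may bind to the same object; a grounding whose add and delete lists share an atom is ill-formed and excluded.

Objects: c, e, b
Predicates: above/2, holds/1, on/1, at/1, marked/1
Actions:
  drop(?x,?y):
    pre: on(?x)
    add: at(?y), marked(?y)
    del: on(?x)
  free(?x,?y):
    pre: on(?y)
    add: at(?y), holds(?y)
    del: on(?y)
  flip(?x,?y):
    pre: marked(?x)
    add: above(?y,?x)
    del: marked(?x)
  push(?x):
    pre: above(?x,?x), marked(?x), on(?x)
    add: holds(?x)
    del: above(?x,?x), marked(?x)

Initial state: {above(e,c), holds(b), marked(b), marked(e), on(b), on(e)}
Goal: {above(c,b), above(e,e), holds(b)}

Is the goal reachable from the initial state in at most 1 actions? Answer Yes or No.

No

1. flip(e,e)  →  {above(e,c), above(e,e), holds(b), marked(b), on(b), on(e)}
2. flip(b,c)  →  {above(c,b), above(e,c), above(e,e), holds(b), on(b), on(e)}
optimal plan length = 2; 2 > 1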